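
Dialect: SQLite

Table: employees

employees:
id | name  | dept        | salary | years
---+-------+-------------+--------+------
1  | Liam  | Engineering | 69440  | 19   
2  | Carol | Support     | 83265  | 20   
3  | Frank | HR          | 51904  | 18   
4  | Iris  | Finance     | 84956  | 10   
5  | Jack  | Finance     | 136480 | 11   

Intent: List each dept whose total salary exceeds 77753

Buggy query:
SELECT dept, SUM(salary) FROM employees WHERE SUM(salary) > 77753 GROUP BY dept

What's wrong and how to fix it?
Bug: Aggregate functions cannot appear in a WHERE clause

Fix: Move the aggregate condition to a HAVING clause

Corrected query:
SELECT dept, SUM(salary) FROM employees GROUP BY dept HAVING SUM(salary) > 77753

Result:
dept    | SUM(salary)
--------+------------
Finance | 221436     
Support | 83265      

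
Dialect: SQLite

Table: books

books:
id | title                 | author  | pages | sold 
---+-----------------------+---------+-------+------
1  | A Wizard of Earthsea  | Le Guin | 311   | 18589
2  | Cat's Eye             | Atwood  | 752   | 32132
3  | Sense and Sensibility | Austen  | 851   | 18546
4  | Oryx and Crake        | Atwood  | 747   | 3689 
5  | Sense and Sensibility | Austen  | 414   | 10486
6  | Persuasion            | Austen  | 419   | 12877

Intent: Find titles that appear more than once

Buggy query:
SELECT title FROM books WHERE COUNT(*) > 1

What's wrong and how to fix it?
Bug: COUNT(*) is an aggregate and cannot be used in WHERE

Fix: Group first, then use HAVING for the count condition

Corrected query:
SELECT title FROM books GROUP BY title HAVING COUNT(*) > 1

Result:
title                
---------------------
Sense and Sensibility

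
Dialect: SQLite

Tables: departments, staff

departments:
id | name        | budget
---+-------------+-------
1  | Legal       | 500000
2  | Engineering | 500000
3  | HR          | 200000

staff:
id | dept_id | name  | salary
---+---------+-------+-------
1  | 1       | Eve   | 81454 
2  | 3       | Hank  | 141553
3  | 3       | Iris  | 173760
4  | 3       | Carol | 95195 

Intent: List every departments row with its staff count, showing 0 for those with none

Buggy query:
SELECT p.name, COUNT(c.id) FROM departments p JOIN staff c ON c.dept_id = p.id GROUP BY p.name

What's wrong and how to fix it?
Bug: INNER JOIN drops departments rows that have no matching staff rows

Fix: Use LEFT JOIN so parents without children still appear (COUNT(c.id) gives 0)

Corrected query:
SELECT p.name, COUNT(c.id) FROM departments p LEFT JOIN staff c ON c.dept_id = p.id GROUP BY p.name

Result:
name        | COUNT(c.id)
------------+------------
Engineering | 0          
HR          | 3          
Legal       | 1          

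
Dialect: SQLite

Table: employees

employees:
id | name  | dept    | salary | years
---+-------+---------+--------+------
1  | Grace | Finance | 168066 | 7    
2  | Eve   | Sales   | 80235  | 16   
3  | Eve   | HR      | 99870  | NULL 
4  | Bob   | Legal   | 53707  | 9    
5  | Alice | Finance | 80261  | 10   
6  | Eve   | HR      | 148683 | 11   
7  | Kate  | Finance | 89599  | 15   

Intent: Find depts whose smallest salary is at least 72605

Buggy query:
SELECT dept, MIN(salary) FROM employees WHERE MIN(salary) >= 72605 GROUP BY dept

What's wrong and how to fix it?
Bug: Aggregates like MIN are computed per group after WHERE runs

Fix: Use HAVING for the per-group MIN condition

Corrected query:
SELECT dept, MIN(salary) FROM employees GROUP BY dept HAVING MIN(salary) >= 72605

Result:
dept    | MIN(salary)
--------+------------
Finance | 80261      
HR      | 99870      
Sales   | 80235      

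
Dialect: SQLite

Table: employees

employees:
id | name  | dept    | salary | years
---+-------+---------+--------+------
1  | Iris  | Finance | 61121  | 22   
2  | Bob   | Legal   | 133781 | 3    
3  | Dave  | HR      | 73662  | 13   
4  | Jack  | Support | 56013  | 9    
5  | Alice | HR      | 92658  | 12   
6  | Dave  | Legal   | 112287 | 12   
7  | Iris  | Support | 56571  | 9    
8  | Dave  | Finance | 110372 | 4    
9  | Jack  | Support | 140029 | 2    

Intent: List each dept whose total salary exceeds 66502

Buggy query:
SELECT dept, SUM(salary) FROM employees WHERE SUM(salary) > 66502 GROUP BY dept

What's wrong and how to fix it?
Bug: WHERE runs before GROUP BY, so aggregates aren't available there

Fix: Use HAVING (which filters groups after aggregation) instead of WHERE

Corrected query:
SELECT dept, SUM(salary) FROM employees GROUP BY dept HAVING SUM(salary) > 66502

Result:
dept    | SUM(salary)
--------+------------
Finance | 171493     
HR      | 166320     
Legal   | 246068     
Support | 252613     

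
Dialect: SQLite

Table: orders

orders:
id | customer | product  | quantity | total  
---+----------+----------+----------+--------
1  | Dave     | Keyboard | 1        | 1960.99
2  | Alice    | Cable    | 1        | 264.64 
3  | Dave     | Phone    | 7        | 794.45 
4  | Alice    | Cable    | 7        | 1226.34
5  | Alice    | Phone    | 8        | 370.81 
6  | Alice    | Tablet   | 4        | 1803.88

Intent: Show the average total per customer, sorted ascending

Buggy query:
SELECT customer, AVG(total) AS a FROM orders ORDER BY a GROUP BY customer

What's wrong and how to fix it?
Bug: GROUP BY must precede ORDER BY

Fix: Reorder: SELECT … FROM … GROUP BY … ORDER BY …

Corrected query:
SELECT customer, AVG(total) AS a FROM orders GROUP BY customer ORDER BY a

Result:
customer | a       
---------+---------
Alice    | 916.4175
Dave     | 1377.72 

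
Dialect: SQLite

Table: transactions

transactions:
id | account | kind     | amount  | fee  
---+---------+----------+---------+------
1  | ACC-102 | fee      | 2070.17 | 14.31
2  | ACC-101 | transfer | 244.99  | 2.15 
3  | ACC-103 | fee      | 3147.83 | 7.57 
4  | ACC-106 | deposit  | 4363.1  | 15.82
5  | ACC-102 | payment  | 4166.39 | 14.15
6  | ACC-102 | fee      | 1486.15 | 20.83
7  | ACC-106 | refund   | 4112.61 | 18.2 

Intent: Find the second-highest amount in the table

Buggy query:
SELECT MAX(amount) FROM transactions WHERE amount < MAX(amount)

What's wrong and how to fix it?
Bug: MAX(amount) on the right of the comparison is an aggregate-in-WHERE error

Fix: Compute the overall MAX in a subquery, then take MAX of rows below it

Corrected query:
SELECT MAX(amount) FROM transactions WHERE amount < (SELECT MAX(amount) FROM transactions)

Result:
MAX(amount)
-----------
4166.39    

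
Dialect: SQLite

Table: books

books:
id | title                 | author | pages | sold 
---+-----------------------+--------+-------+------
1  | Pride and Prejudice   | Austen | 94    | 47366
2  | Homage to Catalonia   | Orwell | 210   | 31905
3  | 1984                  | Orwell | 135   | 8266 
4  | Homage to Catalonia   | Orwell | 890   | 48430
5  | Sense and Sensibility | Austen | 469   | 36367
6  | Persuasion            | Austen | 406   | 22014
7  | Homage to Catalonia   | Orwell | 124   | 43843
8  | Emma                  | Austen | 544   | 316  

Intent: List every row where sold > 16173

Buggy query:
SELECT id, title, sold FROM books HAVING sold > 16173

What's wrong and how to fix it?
Bug: HAVING filters the output of aggregation, but this query has no GROUP BY and no aggregate functions, so SQLite rejects it (HAVING clause on a non-aggregate query); the condition here is per row

Fix: Replace HAVING with WHERE since the condition applies to individual rows

Corrected query:
SELECT id, title, sold FROM books WHERE sold > 16173

Result:
id | title                 | sold 
---+-----------------------+------
1  | Pride and Prejudice   | 47366
2  | Homage to Catalonia   | 31905
4  | Homage to Catalonia   | 48430
5  | Sense and Sensibility | 36367
6  | Persuasion            | 22014
7  | Homage to Catalonia   | 43843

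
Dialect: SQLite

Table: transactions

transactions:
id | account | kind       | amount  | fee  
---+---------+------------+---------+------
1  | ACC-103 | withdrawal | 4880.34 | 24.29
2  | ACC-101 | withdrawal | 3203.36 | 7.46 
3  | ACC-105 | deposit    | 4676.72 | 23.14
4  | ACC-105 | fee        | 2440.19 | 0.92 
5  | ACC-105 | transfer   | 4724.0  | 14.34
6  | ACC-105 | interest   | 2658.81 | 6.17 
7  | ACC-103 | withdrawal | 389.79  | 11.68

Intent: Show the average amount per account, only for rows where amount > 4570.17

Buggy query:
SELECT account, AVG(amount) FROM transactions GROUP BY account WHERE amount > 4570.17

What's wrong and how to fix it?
Bug: Row-level WHERE must come before GROUP BY in the clause order

Fix: Move the WHERE clause before GROUP BY

Corrected query:
SELECT account, AVG(amount) FROM transactions WHERE amount > 4570.17 GROUP BY account

Result:
account | AVG(amount)
--------+------------
ACC-103 | 4880.34    
ACC-105 | 4700.36    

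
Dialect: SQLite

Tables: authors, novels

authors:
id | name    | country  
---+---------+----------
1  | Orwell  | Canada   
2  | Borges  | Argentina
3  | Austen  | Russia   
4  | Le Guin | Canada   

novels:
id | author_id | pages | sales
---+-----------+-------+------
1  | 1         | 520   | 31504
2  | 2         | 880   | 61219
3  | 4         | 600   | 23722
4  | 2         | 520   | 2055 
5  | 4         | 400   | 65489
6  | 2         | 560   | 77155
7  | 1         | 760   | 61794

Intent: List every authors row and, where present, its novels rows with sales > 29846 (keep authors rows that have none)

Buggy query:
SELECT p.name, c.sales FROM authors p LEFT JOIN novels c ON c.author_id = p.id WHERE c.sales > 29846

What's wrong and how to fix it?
Bug: A WHERE condition on the right-hand table after LEFT JOIN drops unmatched parents

Fix: Put 'c.sales > 29846' in the JOIN's ON clause instead of WHERE

Corrected query:
SELECT p.name, c.sales FROM authors p LEFT JOIN novels c ON c.author_id = p.id AND c.sales > 29846

Result:
name    | sales
--------+------
Orwell  | 31504
Orwell  | 61794
Borges  | 61219
Borges  | 77155
Austen  | NULL 
Le Guin | 65489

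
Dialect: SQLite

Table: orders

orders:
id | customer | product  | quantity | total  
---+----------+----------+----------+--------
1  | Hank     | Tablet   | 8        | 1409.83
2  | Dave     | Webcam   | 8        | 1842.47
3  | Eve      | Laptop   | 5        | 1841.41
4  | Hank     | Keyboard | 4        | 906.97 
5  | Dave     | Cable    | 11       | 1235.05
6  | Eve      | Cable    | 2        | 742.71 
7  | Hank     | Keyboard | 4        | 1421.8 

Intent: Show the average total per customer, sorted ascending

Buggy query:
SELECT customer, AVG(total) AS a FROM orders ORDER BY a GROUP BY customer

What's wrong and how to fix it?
Bug: ORDER BY appears before GROUP BY; SQL clause order requires GROUP BY first

Fix: Move ORDER BY to the end, after GROUP BY

Corrected query:
SELECT customer, AVG(total) AS a FROM orders GROUP BY customer ORDER BY a

Result:
customer | a      
---------+--------
Hank     | 1246.2 
Eve      | 1292.06
Dave     | 1538.76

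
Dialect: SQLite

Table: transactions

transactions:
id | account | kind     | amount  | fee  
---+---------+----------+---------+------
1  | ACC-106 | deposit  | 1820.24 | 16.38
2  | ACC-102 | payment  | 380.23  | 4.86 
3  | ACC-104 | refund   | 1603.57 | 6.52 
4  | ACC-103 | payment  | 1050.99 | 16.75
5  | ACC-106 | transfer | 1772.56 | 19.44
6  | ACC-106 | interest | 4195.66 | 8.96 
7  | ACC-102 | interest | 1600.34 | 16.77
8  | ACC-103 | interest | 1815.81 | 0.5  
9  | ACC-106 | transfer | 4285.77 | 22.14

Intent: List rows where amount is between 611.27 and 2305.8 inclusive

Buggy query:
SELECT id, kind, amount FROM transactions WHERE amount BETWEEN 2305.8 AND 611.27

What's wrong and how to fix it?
Bug: The bounds are reversed; BETWEEN a AND b requires a <= b to match anything

Fix: Swap the bounds so the smaller value comes first

Corrected query:
SELECT id, kind, amount FROM transactions WHERE amount BETWEEN 611.27 AND 2305.8

Result:
id | kind     | amount 
---+----------+--------
1  | deposit  | 1820.24
3  | refund   | 1603.57
4  | payment  | 1050.99
5  | transfer | 1772.56
7  | interest | 1600.34
8  | interest | 1815.81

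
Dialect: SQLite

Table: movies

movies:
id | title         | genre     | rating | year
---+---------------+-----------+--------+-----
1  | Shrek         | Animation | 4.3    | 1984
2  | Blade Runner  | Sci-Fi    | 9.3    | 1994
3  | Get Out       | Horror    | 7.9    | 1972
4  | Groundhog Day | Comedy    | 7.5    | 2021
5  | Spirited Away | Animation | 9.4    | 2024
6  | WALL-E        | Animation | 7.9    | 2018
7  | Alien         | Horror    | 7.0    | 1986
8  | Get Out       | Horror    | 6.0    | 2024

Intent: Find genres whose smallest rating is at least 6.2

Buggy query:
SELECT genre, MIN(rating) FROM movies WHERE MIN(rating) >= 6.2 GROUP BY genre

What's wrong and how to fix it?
Bug: MIN() in WHERE is a misuse of aggregate

Fix: Replace WHERE with HAVING after the GROUP BY

Corrected query:
SELECT genre, MIN(rating) FROM movies GROUP BY genre HAVING MIN(rating) >= 6.2

Result:
genre  | MIN(rating)
-------+------------
Comedy | 7.5        
Sci-Fi | 9.3        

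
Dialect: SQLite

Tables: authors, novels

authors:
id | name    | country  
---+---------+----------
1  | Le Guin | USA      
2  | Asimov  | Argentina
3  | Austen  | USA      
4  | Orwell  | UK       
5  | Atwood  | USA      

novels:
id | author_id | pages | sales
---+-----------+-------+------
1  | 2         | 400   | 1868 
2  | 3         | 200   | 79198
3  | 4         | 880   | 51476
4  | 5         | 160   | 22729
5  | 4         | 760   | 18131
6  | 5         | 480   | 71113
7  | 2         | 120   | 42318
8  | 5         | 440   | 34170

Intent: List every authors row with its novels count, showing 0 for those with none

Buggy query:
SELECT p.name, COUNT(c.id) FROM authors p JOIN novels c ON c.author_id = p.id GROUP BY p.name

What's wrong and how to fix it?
Bug: INNER JOIN drops authors rows that have no matching novels rows

Fix: Use LEFT JOIN so parents without children still appear (COUNT(c.id) gives 0)

Corrected query:
SELECT p.name, COUNT(c.id) FROM authors p LEFT JOIN novels c ON c.author_id = p.id GROUP BY p.name

Result:
name    | COUNT(c.id)
--------+------------
Asimov  | 2          
Atwood  | 3          
Austen  | 1          
Le Guin | 0          
Orwell  | 2          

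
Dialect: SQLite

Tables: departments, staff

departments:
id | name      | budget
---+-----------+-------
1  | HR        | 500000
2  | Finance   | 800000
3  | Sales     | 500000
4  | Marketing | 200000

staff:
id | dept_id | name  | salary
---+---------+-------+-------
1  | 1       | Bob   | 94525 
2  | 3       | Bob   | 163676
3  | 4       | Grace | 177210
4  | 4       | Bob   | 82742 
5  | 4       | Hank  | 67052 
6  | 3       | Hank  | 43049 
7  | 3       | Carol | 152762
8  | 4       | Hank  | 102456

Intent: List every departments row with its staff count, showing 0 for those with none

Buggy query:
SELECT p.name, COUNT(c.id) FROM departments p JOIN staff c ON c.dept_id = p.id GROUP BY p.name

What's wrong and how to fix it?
Bug: An inner join excludes parents with zero children

Fix: Use LEFT JOIN so parents without children still appear (COUNT(c.id) gives 0)

Corrected query:
SELECT p.name, COUNT(c.id) FROM departments p LEFT JOIN staff c ON c.dept_id = p.id GROUP BY p.name

Result:
name      | COUNT(c.id)
----------+------------
Finance   | 0          
HR        | 1          
Marketing | 4          
Sales     | 3          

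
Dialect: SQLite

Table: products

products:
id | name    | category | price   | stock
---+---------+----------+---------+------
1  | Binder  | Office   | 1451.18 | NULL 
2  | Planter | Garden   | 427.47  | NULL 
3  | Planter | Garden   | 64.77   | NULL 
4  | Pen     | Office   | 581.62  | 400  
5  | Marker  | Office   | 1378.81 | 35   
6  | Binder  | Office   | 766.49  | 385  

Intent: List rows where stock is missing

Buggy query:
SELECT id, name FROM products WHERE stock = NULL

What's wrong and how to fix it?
Bug: '= NULL' is always unknown in SQL three-valued logic, so no rows match

Fix: Use IS NULL to test for NULL

Corrected query:
SELECT id, name FROM products WHERE stock IS NULL

Result:
id | name   
---+--------
1  | Binder 
2  | Planter
3  | Planter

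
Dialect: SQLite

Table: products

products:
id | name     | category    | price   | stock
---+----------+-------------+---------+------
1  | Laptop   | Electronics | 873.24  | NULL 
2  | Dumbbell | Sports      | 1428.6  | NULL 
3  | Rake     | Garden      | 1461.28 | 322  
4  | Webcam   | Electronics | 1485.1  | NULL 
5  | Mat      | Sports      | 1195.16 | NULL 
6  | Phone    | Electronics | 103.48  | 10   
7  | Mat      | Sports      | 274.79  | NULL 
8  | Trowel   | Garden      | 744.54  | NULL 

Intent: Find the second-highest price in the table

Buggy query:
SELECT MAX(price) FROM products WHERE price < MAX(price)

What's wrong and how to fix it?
Bug: The inner MAX is an aggregate inside WHERE, which is not allowed

Fix: Put the inner MAX in a scalar subquery

Corrected query:
SELECT MAX(price) FROM products WHERE price < (SELECT MAX(price) FROM products)

Result:
MAX(price)
----------
1461.28   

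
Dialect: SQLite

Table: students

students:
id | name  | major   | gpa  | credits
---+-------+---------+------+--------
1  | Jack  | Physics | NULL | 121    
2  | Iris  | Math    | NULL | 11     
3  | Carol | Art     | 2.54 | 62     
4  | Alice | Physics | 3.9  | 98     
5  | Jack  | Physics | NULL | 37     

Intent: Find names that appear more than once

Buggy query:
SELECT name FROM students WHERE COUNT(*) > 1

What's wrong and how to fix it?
Bug: WHERE can't reference COUNT(*); aggregates are computed after WHERE

Fix: GROUP BY name, then filter groups with HAVING COUNT(*) > 1

Corrected query:
SELECT name FROM students GROUP BY name HAVING COUNT(*) > 1

Result:
name
----
Jack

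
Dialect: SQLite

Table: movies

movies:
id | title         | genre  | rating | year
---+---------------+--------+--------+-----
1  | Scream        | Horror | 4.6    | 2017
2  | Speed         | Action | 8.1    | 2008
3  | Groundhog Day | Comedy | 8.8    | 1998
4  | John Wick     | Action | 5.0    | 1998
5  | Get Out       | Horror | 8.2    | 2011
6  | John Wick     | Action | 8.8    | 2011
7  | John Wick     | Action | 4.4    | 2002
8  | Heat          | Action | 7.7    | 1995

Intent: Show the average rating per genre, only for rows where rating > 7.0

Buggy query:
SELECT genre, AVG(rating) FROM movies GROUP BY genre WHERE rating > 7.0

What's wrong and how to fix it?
Bug: WHERE cannot follow GROUP BY

Fix: Place WHERE between FROM and GROUP BY

Corrected query:
SELECT genre, AVG(rating) FROM movies WHERE rating > 7.0 GROUP BY genre

Result:
genre  | AVG(rating)
-------+------------
Action | 8.2        
Comedy | 8.8        
Horror | 8.2        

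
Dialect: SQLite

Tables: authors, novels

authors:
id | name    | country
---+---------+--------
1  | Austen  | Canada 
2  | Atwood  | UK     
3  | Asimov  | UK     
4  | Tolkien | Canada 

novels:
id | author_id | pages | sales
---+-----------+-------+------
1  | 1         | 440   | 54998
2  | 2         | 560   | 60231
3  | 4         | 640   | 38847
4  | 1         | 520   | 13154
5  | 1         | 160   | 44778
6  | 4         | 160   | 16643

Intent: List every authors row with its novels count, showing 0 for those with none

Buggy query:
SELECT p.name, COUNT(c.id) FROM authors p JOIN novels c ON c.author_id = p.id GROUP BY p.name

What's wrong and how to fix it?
Bug: An inner join excludes parents with zero children

Fix: Switch to LEFT JOIN to retain unmatched parent rows

Corrected query:
SELECT p.name, COUNT(c.id) FROM authors p LEFT JOIN novels c ON c.author_id = p.id GROUP BY p.name

Result:
name    | COUNT(c.id)
--------+------------
Asimov  | 0          
Atwood  | 1          
Austen  | 3          
Tolkien | 2          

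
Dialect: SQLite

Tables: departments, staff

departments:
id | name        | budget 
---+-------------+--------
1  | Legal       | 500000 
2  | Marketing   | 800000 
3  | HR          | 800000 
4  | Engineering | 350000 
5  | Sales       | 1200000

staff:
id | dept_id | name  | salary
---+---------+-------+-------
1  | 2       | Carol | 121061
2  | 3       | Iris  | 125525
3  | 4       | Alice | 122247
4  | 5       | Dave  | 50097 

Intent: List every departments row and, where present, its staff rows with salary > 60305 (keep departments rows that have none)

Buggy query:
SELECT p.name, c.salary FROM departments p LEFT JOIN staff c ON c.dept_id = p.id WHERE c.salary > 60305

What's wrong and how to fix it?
Bug: A WHERE condition on the right-hand table after LEFT JOIN drops unmatched parents

Fix: Put 'c.salary > 60305' in the JOIN's ON clause instead of WHERE

Corrected query:
SELECT p.name, c.salary FROM departments p LEFT JOIN staff c ON c.dept_id = p.id AND c.salary > 60305

Result:
name        | salary
------------+-------
Legal       | NULL  
Marketing   | 121061
HR          | 125525
Engineering | 122247
Sales       | NULL  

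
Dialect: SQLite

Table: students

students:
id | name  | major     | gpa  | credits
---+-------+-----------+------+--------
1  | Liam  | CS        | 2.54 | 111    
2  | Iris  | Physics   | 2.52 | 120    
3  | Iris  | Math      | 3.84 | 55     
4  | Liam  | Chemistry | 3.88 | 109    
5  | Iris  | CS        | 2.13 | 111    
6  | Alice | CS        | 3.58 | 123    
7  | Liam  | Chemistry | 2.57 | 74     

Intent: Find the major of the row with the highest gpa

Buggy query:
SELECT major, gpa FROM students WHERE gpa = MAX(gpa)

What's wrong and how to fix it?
Bug: WHERE is evaluated per row; an aggregate over the whole table isn't defined there

Fix: Wrap MAX in a scalar subquery so WHERE compares against a single value

Corrected query:
SELECT major, gpa FROM students WHERE gpa = (SELECT MAX(gpa) FROM students)

Result:
major     | gpa 
----------+-----
Chemistry | 3.88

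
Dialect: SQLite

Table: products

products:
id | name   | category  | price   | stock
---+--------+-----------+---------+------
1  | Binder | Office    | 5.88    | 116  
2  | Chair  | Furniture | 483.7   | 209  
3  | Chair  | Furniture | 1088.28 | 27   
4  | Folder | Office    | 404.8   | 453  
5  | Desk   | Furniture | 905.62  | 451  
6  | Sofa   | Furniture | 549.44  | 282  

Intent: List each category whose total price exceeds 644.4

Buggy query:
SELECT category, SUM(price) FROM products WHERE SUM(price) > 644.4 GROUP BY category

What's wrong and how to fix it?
Bug: SUM(price) is an aggregate, but WHERE filters rows before aggregation

Fix: Move the aggregate condition to a HAVING clause

Corrected query:
SELECT category, SUM(price) FROM products GROUP BY category HAVING SUM(price) > 644.4

Result:
category  | SUM(price)
----------+-----------
Furniture | 3027.04   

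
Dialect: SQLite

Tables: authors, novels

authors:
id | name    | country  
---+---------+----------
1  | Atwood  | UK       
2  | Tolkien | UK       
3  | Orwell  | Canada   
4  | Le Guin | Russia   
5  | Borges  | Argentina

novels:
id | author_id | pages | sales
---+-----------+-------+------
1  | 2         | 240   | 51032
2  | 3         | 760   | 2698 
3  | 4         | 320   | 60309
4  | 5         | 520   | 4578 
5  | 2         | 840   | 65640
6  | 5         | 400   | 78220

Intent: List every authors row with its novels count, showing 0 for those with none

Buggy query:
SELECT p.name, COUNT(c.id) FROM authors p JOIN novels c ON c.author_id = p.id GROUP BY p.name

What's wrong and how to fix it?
Bug: An inner join excludes parents with zero children

Fix: Switch to LEFT JOIN to retain unmatched parent rows

Corrected query:
SELECT p.name, COUNT(c.id) FROM authors p LEFT JOIN novels c ON c.author_id = p.id GROUP BY p.name

Result:
name    | COUNT(c.id)
--------+------------
Atwood  | 0          
Borges  | 2          
Le Guin | 1          
Orwell  | 1          
Tolkien | 2          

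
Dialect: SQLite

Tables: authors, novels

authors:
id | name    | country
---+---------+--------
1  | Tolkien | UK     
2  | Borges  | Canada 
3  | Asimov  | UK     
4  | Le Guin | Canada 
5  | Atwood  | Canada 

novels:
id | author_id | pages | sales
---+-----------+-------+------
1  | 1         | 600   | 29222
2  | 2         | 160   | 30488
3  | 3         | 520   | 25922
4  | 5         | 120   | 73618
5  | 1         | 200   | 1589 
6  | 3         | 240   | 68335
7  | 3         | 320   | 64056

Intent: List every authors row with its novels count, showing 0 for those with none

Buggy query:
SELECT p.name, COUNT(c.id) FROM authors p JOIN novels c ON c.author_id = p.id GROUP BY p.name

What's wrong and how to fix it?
Bug: INNER JOIN drops authors rows that have no matching novels rows

Fix: Use LEFT JOIN so parents without children still appear (COUNT(c.id) gives 0)

Corrected query:
SELECT p.name, COUNT(c.id) FROM authors p LEFT JOIN novels c ON c.author_id = p.id GROUP BY p.name

Result:
name    | COUNT(c.id)
--------+------------
Asimov  | 3          
Atwood  | 1          
Borges  | 1          
Le Guin | 0          
Tolkien | 2          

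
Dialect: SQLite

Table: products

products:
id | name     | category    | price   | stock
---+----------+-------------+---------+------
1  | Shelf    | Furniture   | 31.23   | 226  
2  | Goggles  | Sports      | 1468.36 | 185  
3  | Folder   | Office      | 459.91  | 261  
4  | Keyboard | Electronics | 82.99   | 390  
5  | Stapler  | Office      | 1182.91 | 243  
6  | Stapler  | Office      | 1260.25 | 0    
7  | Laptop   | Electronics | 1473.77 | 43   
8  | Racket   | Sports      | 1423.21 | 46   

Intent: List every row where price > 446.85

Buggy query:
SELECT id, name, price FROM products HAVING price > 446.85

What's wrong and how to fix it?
Bug: This is a non-aggregate query (no GROUP BY, no aggregates), so in SQLite the HAVING clause is invalid here; a row-level condition belongs in WHERE

Fix: Replace HAVING with WHERE since the condition applies to individual rows

Corrected query:
SELECT id, name, price FROM products WHERE price > 446.85

Result:
id | name    | price  
---+---------+--------
2  | Goggles | 1468.36
3  | Folder  | 459.91 
5  | Stapler | 1182.91
6  | Stapler | 1260.25
7  | Laptop  | 1473.77
8  | Racket  | 1423.21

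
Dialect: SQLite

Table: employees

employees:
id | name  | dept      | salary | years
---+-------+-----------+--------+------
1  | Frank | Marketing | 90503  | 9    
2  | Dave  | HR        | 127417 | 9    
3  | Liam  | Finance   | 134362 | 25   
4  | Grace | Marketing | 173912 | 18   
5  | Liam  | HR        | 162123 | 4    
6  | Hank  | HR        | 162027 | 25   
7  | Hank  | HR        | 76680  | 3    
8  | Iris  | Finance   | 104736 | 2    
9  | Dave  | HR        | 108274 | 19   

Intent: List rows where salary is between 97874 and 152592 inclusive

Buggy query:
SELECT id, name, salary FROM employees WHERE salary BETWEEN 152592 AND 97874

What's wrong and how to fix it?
Bug: BETWEEN expects the lower bound first; with 152592 AND 97874 the range is empty

Fix: Swap the bounds so the smaller value comes first

Corrected query:
SELECT id, name, salary FROM employees WHERE salary BETWEEN 97874 AND 152592

Result:
id | name | salary
---+------+-------
2  | Dave | 127417
3  | Liam | 134362
8  | Iris | 104736
9  | Dave | 108274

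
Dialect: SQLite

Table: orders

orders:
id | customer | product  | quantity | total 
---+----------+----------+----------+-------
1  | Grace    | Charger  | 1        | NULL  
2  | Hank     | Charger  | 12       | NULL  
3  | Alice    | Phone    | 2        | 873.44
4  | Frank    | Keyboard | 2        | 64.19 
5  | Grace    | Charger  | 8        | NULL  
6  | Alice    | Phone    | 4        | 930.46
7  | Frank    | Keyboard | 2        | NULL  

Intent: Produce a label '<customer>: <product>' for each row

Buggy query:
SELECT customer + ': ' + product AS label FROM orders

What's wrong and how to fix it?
Bug: '+' is numeric addition; on text columns SQLite converts them to 0 instead of concatenating

Fix: Use the || operator for string concatenation

Corrected query:
SELECT customer || ': ' || product AS label FROM orders

Result:
label          
---------------
Grace: Charger 
Hank: Charger  
Alice: Phone   
Frank: Keyboard
Grace: Charger 
Alice: Phone   
Frank: Keyboard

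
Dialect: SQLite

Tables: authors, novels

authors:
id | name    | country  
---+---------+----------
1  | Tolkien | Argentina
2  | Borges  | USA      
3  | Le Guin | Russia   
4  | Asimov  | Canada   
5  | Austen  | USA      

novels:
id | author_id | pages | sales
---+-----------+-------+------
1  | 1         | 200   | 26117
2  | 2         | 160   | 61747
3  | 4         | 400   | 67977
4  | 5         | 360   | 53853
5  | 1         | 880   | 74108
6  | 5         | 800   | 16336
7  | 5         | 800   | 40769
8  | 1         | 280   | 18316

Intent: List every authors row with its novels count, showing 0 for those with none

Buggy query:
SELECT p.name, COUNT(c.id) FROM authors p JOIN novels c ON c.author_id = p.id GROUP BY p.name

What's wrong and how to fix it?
Bug: An inner join excludes parents with zero children

Fix: Use LEFT JOIN so parents without children still appear (COUNT(c.id) gives 0)

Corrected query:
SELECT p.name, COUNT(c.id) FROM authors p LEFT JOIN novels c ON c.author_id = p.id GROUP BY p.name

Result:
name    | COUNT(c.id)
--------+------------
Asimov  | 1          
Austen  | 3          
Borges  | 1          
Le Guin | 0          
Tolkien | 3          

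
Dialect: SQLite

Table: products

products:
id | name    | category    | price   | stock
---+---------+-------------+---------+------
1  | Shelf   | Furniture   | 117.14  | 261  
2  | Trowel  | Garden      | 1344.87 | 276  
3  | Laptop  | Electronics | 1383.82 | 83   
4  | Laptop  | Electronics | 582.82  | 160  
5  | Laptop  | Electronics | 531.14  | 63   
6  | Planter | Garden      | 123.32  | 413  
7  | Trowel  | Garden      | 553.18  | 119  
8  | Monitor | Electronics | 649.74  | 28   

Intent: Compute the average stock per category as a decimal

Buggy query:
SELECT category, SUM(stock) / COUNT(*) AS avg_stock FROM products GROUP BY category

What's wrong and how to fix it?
Bug: Both operands are integers, so '/' performs integer division and truncates

Fix: Cast one side to REAL so the division keeps the fractional part

Corrected query:
SELECT category, SUM(stock) * 1.0 / COUNT(*) AS avg_stock FROM products GROUP BY category

Result:
category    | avg_stock 
------------+-----------
Electronics | 83.5      
Furniture   | 261       
Garden      | 269.333333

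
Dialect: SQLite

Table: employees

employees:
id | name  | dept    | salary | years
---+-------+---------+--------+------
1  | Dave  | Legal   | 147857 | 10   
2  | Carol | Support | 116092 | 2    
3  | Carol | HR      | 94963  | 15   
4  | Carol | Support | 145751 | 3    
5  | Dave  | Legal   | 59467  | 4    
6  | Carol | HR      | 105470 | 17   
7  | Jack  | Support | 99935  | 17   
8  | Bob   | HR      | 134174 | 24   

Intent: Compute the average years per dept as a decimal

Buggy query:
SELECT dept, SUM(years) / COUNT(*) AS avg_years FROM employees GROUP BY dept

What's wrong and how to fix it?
Bug: SUM(years) and COUNT(*) are both integers; the division truncates the fractional part

Fix: Multiply by 1.0 (or CAST to REAL) to force floating-point division

Corrected query:
SELECT dept, SUM(years) * 1.0 / COUNT(*) AS avg_years FROM employees GROUP BY dept

Result:
dept    | avg_years
--------+----------
HR      | 18.666667
Legal   | 7        
Support | 7.333333 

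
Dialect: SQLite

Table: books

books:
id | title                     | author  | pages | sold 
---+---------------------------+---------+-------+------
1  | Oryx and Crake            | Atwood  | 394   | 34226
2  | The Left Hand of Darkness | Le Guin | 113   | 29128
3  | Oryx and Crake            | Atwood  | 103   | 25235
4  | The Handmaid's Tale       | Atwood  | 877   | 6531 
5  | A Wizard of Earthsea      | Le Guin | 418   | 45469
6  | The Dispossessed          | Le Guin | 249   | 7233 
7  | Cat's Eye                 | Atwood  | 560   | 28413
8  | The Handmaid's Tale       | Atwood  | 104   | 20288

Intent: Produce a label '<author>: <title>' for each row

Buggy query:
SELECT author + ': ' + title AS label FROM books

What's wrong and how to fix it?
Bug: SQLite uses || for string concatenation; + coerces text to numbers (yielding 0)

Fix: Use the || operator for string concatenation

Corrected query:
SELECT author || ': ' || title AS label FROM books

Result:
label                             
----------------------------------
Atwood: Oryx and Crake            
Le Guin: The Left Hand of Darkness
Atwood: Oryx and Crake            
Atwood: The Handmaid's Tale       
Le Guin: A Wizard of Earthsea     
Le Guin: The Dispossessed         
Atwood: Cat's Eye                 
Atwood: The Handmaid's Tale       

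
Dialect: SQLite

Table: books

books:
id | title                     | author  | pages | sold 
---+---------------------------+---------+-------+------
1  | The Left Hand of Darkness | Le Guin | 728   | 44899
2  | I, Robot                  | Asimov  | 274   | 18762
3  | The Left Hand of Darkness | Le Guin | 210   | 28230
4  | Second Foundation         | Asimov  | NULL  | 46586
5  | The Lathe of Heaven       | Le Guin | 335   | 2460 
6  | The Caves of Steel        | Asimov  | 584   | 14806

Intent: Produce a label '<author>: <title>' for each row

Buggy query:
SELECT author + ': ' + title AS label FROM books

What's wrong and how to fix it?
Bug: '+' is numeric addition; on text columns SQLite converts them to 0 instead of concatenating

Fix: Use the || operator for string concatenation

Corrected query:
SELECT author || ': ' || title AS label FROM books

Result:
label                             
----------------------------------
Le Guin: The Left Hand of Darkness
Asimov: I, Robot                  
Le Guin: The Left Hand of Darkness
Asimov: Second Foundation         
Le Guin: The Lathe of Heaven      
Asimov: The Caves of Steel        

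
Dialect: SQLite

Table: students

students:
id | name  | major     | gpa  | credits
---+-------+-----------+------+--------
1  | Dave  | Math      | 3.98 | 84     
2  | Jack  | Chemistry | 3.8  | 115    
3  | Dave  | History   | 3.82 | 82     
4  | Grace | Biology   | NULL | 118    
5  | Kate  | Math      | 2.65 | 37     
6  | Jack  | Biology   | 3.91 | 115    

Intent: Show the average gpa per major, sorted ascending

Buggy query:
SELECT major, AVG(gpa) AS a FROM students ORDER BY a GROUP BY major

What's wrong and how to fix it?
Bug: ORDER BY appears before GROUP BY; SQL clause order requires GROUP BY first

Fix: Move ORDER BY to the end, after GROUP BY

Corrected query:
SELECT major, AVG(gpa) AS a FROM students GROUP BY major ORDER BY a

Result:
major     | a    
----------+------
Math      | 3.315
Chemistry | 3.8  
History   | 3.82 
Biology   | 3.91 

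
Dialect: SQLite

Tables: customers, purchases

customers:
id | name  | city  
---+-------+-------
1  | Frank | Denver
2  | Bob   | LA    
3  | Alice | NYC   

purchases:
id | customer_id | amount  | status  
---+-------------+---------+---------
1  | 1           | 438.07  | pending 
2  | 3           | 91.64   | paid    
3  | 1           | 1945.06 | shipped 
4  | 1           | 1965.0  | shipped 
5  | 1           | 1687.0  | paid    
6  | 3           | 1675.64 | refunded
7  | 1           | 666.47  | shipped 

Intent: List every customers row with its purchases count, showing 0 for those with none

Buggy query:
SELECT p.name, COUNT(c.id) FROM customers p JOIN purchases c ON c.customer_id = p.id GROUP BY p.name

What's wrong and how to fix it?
Bug: An inner join excludes parents with zero children

Fix: Switch to LEFT JOIN to retain unmatched parent rows

Corrected query:
SELECT p.name, COUNT(c.id) FROM customers p LEFT JOIN purchases c ON c.customer_id = p.id GROUP BY p.name

Result:
name  | COUNT(c.id)
------+------------
Alice | 2          
Bob   | 0          
Frank | 5          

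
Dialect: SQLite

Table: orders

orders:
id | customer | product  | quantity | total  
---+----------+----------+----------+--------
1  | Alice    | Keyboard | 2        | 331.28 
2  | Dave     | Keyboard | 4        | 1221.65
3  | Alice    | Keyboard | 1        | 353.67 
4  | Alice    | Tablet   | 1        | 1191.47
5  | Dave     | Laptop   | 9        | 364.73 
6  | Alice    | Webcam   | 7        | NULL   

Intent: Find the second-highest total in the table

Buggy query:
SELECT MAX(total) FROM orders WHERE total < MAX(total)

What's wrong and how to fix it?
Bug: The inner MAX is an aggregate inside WHERE, which is not allowed

Fix: Compute the overall MAX in a subquery, then take MAX of rows below it

Corrected query:
SELECT MAX(total) FROM orders WHERE total < (SELECT MAX(total) FROM orders)

Result:
MAX(total)
----------
1191.47   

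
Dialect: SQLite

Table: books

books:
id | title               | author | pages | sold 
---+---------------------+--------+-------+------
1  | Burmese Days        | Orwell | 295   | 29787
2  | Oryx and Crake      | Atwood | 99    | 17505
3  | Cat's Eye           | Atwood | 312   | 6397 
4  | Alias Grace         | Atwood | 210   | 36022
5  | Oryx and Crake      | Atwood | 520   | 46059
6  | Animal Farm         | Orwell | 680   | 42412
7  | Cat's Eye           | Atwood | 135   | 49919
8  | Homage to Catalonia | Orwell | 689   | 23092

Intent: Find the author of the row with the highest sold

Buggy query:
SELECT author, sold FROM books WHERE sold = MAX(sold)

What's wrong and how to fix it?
Bug: WHERE is evaluated per row; an aggregate over the whole table isn't defined there

Fix: Use a subquery: WHERE sold = (SELECT MAX(sold) FROM books)

Corrected query:
SELECT author, sold FROM books WHERE sold = (SELECT MAX(sold) FROM books)

Result:
author | sold 
-------+------
Atwood | 49919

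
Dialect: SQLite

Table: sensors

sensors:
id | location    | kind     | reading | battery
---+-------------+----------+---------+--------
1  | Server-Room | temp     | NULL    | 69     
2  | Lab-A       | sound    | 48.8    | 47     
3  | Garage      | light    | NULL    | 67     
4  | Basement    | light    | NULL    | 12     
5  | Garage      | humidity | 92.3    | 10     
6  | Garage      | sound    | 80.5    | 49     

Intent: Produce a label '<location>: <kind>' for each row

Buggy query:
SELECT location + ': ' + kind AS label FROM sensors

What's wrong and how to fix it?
Bug: '+' is numeric addition; on text columns SQLite converts them to 0 instead of concatenating

Fix: Use the || operator for string concatenation

Corrected query:
SELECT location || ': ' || kind AS label FROM sensors

Result:
label            
-----------------
Server-Room: temp
Lab-A: sound     
Garage: light    
Basement: light  
Garage: humidity 
Garage: sound    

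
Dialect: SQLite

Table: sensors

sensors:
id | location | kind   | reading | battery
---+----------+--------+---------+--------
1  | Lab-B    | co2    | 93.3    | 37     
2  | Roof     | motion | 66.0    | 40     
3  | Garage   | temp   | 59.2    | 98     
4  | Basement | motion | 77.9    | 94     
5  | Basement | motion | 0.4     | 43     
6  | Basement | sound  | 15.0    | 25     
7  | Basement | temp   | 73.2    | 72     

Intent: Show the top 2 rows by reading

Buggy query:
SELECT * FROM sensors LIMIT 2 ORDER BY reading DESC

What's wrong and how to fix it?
Bug: ORDER BY cannot follow LIMIT; LIMIT is the final clause

Fix: Sort with ORDER BY, then apply LIMIT

Corrected query:
SELECT * FROM sensors ORDER BY reading DESC LIMIT 2

Result:
id | location | kind   | reading | battery
---+----------+--------+---------+--------
1  | Lab-B    | co2    | 93.3    | 37     
4  | Basement | motion | 77.9    | 94     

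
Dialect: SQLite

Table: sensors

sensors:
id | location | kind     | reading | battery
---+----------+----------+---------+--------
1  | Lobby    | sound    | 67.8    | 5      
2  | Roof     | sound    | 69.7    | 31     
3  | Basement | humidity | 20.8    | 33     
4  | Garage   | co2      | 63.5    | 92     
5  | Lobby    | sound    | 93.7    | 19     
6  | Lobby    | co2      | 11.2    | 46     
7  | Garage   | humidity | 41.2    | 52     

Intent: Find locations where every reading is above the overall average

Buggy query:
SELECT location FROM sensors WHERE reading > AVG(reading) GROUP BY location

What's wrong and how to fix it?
Bug: AVG() is an aggregate; it can't sit directly in WHERE

Fix: Compute the overall average in a scalar subquery and compare each group's MIN against it in HAVING

Corrected query:
SELECT location FROM sensors GROUP BY location HAVING MIN(reading) > (SELECT AVG(reading) FROM sensors)

Result:
location
--------
Roof    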